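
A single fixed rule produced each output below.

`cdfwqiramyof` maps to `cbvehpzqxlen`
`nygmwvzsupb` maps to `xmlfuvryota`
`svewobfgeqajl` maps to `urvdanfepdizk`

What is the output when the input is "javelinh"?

What's happening: shift every letter 1 place backward in the alphabet (wrapping around), then swap each adjacent pair of characters (1↔2, 3↔4, ...).
On "javelinh" that produces "ziduhkgm".
(Check on "cdfwqiramyof": → "bcevphqzlxne" → "cbvehpzqxlen" ✓)

ziduhkgm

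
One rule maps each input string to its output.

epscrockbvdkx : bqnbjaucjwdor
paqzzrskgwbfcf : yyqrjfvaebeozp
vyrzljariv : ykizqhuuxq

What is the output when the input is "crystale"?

rszkdbqx

The pattern: move the first 3 characters to the end (rotate left by 3), then shift every letter 1 place backward in the alphabet (wrapping around).
Working it through for "crystale": intermediate "stalecry", final "rszkdbqx".
(Check on "epscrockbvdkx": → "crockbvdkxeps" → "bqnbjaucjwdor" ✓)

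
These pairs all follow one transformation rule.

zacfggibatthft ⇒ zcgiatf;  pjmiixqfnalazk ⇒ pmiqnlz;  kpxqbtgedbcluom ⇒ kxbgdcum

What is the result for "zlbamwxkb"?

zbmxb

Rule — keep every other character starting from the first (positions 1st, 3rd, 5th, ...).
So "zlbamwxkb" becomes "zbmxb".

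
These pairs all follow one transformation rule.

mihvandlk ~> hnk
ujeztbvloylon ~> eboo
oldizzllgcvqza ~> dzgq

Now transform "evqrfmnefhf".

qmf

The transformation: keep one character in every 3, starting at position 3 (positions 3rd, 6th, 9th, ...).
On "evqrfmnefhf" that produces "qmf".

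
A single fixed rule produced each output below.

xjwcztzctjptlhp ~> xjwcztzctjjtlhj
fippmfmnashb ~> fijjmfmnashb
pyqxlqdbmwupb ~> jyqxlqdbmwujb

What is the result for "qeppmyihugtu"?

The transformation: replace every "p" with "j".
"qeppmyihugtu" → "qejjmyihugtu".

qejjmyihugtu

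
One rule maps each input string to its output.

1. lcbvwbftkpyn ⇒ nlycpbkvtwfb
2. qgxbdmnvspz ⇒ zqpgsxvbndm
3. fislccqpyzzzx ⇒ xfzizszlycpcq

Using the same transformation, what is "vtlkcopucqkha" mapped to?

avhtklqkccuop

The rule is to take characters alternately from the front and the back (1st, last, 2nd, 2nd-last, ...), then swap each adjacent pair of characters (1↔2, 3↔4, ...).
Applying that to "vtlkcopucqkha" gives "avhtklqkccuop".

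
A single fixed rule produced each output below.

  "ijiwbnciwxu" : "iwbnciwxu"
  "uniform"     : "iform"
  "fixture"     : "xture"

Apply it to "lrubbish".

ubbish

The rule is to delete the first 2 characters.
Applying that to "lrubbish" gives "ubbish".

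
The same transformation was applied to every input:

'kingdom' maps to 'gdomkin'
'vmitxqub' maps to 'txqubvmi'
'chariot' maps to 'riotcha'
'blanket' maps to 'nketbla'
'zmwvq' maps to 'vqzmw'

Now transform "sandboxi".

dboxisan

In each case the input is transformed by: move the first 3 characters to the end (rotate left by 3).
Applying that to "sandboxi" gives "dboxisan".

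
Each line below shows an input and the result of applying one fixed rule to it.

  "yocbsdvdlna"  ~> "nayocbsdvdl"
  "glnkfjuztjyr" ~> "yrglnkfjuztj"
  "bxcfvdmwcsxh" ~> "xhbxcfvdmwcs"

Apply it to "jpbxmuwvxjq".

What's happening: move the last 2 characters to the front (rotate right by 2).
Applying that to "jpbxmuwvxjq" gives "jqjpbxmuwvx".

jqjpbxmuwvx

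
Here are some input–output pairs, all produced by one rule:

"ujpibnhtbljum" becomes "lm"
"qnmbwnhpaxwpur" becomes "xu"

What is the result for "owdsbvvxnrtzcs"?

The transformation: keep one character in every 3, starting at position 1 (positions 1st, 4th, 7th, ...), then delete the first 3 characters.
"owdsbvvxnrtzcs" → "osvrc" → "rc".

rc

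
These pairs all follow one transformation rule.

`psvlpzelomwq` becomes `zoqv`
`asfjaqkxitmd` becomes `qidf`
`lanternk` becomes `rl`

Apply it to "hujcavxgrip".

Looking at the pairs, the operation is to move the first 3 characters to the end (rotate left by 3), then keep one character in every 3, starting at position 3 (positions 3rd, 6th, 9th, ...).
For "hujcavxgrip" the result is "vrh".
(Check on "lanternk": → "ternklan" → "rl" ✓)

vrh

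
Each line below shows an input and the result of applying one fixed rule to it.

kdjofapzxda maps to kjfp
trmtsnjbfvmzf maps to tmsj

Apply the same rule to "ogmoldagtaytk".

The transformation: keep every other character starting from the first (positions 1st, 3rd, 5th, ...), then keep only the first 4 characters.
Starting from "ogmoldagtaytk": after the first operation, "omlatyk"; after the second, "omla".

omla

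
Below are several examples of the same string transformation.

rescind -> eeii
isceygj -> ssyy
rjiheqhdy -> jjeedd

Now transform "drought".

Each output is the input with this applied: keep one character in every 3, starting at position 2 (positions 2nd, 5th, 8th, ...), then double every character.
On "drought": the first step gives "rg", and the second then gives "rrgg".

rrgg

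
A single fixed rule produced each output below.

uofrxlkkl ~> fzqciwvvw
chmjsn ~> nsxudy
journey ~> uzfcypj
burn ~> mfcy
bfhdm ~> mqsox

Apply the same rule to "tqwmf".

Rule — shift every letter 11 places forward in the alphabet (wrapping around).
"tqwmf" → "ebhxq".

ebhxq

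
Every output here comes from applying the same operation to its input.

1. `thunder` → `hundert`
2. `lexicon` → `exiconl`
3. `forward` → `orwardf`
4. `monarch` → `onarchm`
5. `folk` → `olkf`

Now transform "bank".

Rule — move the first character to the end.
On "bank" that produces "ankb".

ankb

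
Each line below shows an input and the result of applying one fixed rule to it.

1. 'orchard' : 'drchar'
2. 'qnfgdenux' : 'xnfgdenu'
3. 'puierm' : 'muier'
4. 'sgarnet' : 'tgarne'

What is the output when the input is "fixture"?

In each case the input is transformed by: delete the first character, then move the last character to the front.
Applying both steps to "fixture": "ixture", then "eixtur".

eixtur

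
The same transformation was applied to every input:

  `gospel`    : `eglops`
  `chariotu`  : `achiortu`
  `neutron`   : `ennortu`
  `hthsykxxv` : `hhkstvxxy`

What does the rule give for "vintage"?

aegintv

The pattern: sort the characters into alphabetical order.
So "vintage" becomes "aegintv".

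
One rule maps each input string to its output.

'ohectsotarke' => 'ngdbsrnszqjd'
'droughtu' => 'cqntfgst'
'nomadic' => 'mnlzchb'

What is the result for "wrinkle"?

vqhmjkd

Looking at the pairs, the operation is to shift every letter 1 place backward in the alphabet (wrapping around).
On "wrinkle" that produces "vqhmjkd".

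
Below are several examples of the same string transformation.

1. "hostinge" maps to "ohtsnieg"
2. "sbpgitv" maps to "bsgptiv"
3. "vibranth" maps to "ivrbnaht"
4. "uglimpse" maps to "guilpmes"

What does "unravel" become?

nuarevl

What's happening: swap each adjacent pair of characters (1↔2, 3↔4, ...).
So "unravel" becomes "nuarevl".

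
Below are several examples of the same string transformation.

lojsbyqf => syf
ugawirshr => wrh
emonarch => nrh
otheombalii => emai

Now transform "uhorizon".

rzn

The rule is to delete the first 3 characters, then keep every other character starting from the first (positions 1st, 3rd, 5th, ...).
Doing the same to "uhorizon": "rzn".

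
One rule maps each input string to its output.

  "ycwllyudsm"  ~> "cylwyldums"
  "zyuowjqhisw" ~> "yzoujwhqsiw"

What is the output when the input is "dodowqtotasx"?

ododqwotatxs

What's happening: swap each adjacent pair of characters (1↔2, 3↔4, ...).
So "dodowqtotasx" becomes "ododqwotatxs".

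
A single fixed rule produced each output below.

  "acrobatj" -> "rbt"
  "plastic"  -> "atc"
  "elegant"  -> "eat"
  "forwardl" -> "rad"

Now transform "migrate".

gae

What's happening: delete the first 2 characters, then keep every other character starting from the first (positions 1st, 3rd, 5th, ...).
"migrate" → "grate" → "gae".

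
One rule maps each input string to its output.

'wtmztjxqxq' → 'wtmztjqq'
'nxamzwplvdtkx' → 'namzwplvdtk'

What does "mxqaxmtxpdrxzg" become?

Each output is the input with this applied: remove every "x".
On "mxqaxmtxpdrxzg" that produces "mqamtpdrzg".

mqamtpdrzg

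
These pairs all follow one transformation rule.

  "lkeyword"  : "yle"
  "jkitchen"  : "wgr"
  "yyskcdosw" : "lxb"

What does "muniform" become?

zve

The transformation: shift every letter 13 places forward in the alphabet (wrapping around) — i.e. ROT13, then keep one character in every 3, starting at position 1 (positions 1st, 4th, 7th, ...).
"muniform" → "zve".
(Check on "jkitchen": → "wxvgpura" → "wgr" ✓)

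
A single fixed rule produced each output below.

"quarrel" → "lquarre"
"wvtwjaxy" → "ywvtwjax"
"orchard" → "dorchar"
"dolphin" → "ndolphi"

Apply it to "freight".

tfreigh

What's happening: move the last character to the front.
On "freight" that produces "tfreigh".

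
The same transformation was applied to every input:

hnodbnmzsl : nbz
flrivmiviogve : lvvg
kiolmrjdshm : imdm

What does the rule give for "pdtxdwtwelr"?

Looking at the pairs, the operation is to keep one character in every 3, starting at position 2 (positions 2nd, 5th, 8th, ...).
For "pdtxdwtwelr" the result is "ddwr".

ddwr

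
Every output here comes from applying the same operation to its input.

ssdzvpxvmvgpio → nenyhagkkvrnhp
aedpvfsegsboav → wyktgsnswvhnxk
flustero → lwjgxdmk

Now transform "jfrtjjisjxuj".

The rule is to shift every letter 8 places backward in the alphabet (wrapping around), then swap the front and back halves of the string.
On "jfrtjjisjxuj": the first step gives "bxjlbbakbpmb", and the second then gives "akbpmbbxjlbb".

akbpmbbxjlbb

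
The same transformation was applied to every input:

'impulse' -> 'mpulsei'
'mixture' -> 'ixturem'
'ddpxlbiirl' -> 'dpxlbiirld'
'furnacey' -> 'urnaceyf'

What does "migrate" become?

igratem

What's happening: move the first character to the end.
On "migrate" that produces "igratem".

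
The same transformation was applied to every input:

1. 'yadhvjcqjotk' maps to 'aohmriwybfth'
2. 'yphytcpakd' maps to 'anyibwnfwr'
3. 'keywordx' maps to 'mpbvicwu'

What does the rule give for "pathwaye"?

uywcnyrf

What's happening: swap the front and back halves of the string, then shift every letter 2 places backward in the alphabet (wrapping around).
On "pathwaye": the first step gives "wayepath", and the second then gives "uywcnyrf".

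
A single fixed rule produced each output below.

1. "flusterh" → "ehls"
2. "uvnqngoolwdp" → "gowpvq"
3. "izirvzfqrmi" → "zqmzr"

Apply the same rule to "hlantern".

enln

Each output is the input with this applied: keep every other character starting from the second (positions 2nd, 4th, 6th, ...), then move the first 2 characters to the end (rotate left by 2).
Working it through for "hlantern": intermediate "lnen", final "enln".
(Check on "uvnqngoolwdp": → "vqgowp" → "gowpvq" ✓)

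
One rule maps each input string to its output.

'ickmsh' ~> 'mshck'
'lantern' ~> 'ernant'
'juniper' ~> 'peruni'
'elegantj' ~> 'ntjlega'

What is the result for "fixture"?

ureixt

Looking at the pairs, the operation is to delete the first character, then move the last 3 characters to the front (rotate right by 3).
"fixture" → "ixture" → "ureixt".
(Check on "elegantj": → "legantj" → "ntjlega" ✓)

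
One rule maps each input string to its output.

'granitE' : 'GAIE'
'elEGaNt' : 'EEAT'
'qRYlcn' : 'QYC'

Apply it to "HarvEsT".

HRET

Rule — keep every other character starting from the first (positions 1st, 3rd, 5th, ...), then convert every letter to uppercase.
"HarvEsT" → "HrET" → "HRET".
(Check on "elEGaNt": → "eEat" → "EEAT" ✓)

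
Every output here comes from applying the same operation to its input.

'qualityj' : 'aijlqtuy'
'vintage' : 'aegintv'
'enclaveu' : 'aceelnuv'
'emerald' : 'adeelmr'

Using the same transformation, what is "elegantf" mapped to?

The pattern: sort the characters into alphabetical order.
So "elegantf" becomes "aeefglnt".

aeefglnt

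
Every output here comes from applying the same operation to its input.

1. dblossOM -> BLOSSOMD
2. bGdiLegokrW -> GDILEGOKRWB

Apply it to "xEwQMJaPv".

EWQMJAPVX

Looking at the pairs, the operation is to move the first character to the end, then convert every letter to uppercase.
On "xEwQMJaPv": the first step gives "EwQMJaPvx", and the second then gives "EWQMJAPVX".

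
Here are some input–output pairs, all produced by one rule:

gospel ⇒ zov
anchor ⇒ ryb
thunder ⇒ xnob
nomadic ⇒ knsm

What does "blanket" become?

xuod

The rule is to delete the first 3 characters, then shift every letter 10 places forward in the alphabet (wrapping around).
Applying both steps to "blanket": "nket", then "xuod".
(Check on "gospel": → "pel" → "zov" ✓)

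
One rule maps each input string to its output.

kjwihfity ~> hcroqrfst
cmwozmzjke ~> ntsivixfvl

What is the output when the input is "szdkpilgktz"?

ictpurytmib

What's happening: reverse the string, then shift every letter 9 places forward in the alphabet (wrapping around).
"szdkpilgktz" → "ictpurytmib".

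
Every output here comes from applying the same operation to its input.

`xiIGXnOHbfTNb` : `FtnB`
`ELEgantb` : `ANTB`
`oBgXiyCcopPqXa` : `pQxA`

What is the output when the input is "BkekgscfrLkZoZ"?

KzOz

In each case the input is transformed by: flip the case of every letter, then keep only the last 4 characters.
On "BkekgscfrLkZoZ": the first step gives "bKEKGSCFRlKzOz", and the second then gives "KzOz".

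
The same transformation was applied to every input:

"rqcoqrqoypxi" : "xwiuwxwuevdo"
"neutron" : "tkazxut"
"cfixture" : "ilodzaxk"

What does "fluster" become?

Looking at the pairs, the operation is to shift every letter 6 places forward in the alphabet (wrapping around).
"fluster" → "lrayzkx".

lrayzkx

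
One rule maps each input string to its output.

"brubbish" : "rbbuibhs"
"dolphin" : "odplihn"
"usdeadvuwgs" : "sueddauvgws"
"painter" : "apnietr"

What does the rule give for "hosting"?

ohtsnig

The rule is to swap each adjacent pair of characters (1↔2, 3↔4, ...).
On "hosting" that produces "ohtsnig".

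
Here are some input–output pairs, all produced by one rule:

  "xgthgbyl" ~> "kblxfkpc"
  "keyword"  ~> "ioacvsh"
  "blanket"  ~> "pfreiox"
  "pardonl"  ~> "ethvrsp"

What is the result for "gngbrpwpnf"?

Each output is the input with this applied: swap each adjacent pair of characters (1↔2, 3↔4, ...), then shift every letter 4 places forward in the alphabet (wrapping around).
Starting from "gngbrpwpnf": after the first operation, "ngbgprpwfn"; after the second, "rkfktvtajr".
(Check on "blanket": → "lbnaekt" → "pfreiox" ✓)

rkfktvtajr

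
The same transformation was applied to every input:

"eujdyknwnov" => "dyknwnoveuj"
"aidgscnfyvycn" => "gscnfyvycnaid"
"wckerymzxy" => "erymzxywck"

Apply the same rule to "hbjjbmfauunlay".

jbmfauunlayhbj

In each case the input is transformed by: move the first 3 characters to the end (rotate left by 3).
"hbjjbmfauunlay" → "jbmfauunlayhbj".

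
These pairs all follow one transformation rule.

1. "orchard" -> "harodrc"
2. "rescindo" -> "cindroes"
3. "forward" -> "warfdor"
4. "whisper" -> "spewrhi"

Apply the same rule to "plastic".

Each output is the input with this applied: swap the first and last characters, then move the first 3 characters to the end (rotate left by 3).
For "plastic", step one produces "clastip"; step two turns that into "stipcla".

stipcla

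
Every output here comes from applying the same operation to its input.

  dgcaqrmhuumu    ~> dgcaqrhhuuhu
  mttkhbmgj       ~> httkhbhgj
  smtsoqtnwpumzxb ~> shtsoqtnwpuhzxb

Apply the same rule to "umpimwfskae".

uhpihwfskae

The pattern: replace every "m" with "h".
Doing the same to "umpimwfskae": "uhpihwfskae".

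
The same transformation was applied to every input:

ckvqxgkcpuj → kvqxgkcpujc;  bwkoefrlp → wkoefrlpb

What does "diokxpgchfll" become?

Rule — move the first character to the end.
For "diokxpgchfll" the result is "iokxpgchflld".

iokxpgchflld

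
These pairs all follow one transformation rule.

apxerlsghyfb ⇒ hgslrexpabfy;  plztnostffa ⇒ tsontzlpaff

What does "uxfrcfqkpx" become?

Looking at the pairs, the operation is to reverse the string, then move the first 3 characters to the end (rotate left by 3).
Starting from "uxfrcfqkpx": after the first operation, "xpkqfcrfxu"; after the second, "qfcrfxuxpk".

qfcrfxuxpk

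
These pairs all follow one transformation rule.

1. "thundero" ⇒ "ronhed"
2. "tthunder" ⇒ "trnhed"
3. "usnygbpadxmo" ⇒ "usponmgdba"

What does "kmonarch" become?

nmkhca

The rule is to sort the characters into reverse alphabetical order, then delete the first 2 characters.
Starting from "kmonarch": after the first operation, "ronmkhca"; after the second, "nmkhca".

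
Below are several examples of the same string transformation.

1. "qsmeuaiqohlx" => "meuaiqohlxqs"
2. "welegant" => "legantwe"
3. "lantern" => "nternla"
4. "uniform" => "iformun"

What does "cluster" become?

ustercl

Rule — move the first 2 characters to the end (rotate left by 2).
"cluster" → "ustercl".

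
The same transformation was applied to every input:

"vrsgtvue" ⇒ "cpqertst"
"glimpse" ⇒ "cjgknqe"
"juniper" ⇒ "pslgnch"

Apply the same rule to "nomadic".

amkybgl

The pattern: swap the first and last characters, then shift every letter 2 places backward in the alphabet (wrapping around).
Starting from "nomadic": after the first operation, "comadin"; after the second, "amkybgl".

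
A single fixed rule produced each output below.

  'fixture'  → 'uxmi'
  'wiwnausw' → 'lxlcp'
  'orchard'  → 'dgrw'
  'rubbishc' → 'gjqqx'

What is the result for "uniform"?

jcxu

The transformation: shift every letter 11 places backward in the alphabet (wrapping around), then delete the last 3 characters.
Working it through for "uniform": intermediate "jcxudgb", final "jcxu".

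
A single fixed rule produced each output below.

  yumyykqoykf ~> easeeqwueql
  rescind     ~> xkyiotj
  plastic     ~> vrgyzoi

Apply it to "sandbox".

What's happening: shift every letter 6 places forward in the alphabet (wrapping around).
"sandbox" → "ygtjhud".

ygtjhud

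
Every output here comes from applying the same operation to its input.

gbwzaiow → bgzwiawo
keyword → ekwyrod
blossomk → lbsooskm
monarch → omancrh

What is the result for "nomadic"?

onamidc

The pattern: swap each adjacent pair of characters (1↔2, 3↔4, ...).
Doing the same to "nomadic": "onamidc".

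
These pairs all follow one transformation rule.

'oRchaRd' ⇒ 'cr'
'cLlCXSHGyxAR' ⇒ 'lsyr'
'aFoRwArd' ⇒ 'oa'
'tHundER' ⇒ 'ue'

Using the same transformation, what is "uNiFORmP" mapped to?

ir

Looking at the pairs, the operation is to keep one character in every 3, starting at position 3 (positions 3rd, 6th, 9th, ...), then convert every letter to lowercase.
For "uNiFORmP", step one produces "iR"; step two turns that into "ir".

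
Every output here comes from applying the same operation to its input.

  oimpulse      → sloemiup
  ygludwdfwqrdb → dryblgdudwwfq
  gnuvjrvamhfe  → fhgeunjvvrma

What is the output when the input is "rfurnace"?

The transformation: move the last 3 characters to the front (rotate right by 3), then swap each adjacent pair of characters (1↔2, 3↔4, ...).
On "rfurnace" that produces "careufnr".

careufnr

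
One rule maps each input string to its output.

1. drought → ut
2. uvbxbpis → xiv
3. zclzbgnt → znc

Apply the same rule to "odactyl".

What's happening: move the first 2 characters to the end (rotate left by 2), then keep one character in every 3, starting at position 2 (positions 2nd, 5th, 8th, ...).
For "odactyl", step one produces "actylod"; step two turns that into "cl".

cl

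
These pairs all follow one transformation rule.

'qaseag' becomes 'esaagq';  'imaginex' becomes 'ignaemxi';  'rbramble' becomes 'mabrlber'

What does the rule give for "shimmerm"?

In each case the input is transformed by: swap the front and back halves of the string, then take characters alternately from the front and the back (1st, last, 2nd, 2nd-last, ...).
"shimmerm" → "mmeirhms".

mmeirhms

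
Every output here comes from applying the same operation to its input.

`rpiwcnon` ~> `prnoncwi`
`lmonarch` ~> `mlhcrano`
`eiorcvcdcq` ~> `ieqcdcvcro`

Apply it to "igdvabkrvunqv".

givqnuvrkbavd

What's happening: move the first 2 characters to the end (rotate left by 2), then reverse the string.
Working it through for "igdvabkrvunqv": intermediate "dvabkrvunqvig", final "givqnuvrkbavd".
(Check on "lmonarch": → "onarchlm" → "mlhcrano" ✓)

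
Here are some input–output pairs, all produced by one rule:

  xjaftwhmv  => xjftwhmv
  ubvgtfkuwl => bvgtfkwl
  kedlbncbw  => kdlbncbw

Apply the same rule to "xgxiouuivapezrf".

Rule — remove every vowel.
So "xgxiouuivapezrf" becomes "xgxvpzrf".

xgxvpzrf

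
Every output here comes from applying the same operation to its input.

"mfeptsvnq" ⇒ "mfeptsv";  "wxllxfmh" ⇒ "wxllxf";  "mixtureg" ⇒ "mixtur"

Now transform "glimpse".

Rule — delete the last 2 characters.
"glimpse" → "glimp".

glimp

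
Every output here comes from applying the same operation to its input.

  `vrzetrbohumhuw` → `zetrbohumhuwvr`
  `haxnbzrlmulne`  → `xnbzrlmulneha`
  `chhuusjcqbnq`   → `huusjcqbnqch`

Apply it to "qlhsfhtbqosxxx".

What's happening: move the first 2 characters to the end (rotate left by 2).
"qlhsfhtbqosxxx" → "hsfhtbqosxxxql".

hsfhtbqosxxxql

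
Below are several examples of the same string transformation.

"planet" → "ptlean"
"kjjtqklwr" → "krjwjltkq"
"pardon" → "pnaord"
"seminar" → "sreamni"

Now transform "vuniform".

In each case the input is transformed by: take characters alternately from the front and the back (1st, last, 2nd, 2nd-last, ...).
For "vuniform" the result is "vmurnoif".

vmurnoif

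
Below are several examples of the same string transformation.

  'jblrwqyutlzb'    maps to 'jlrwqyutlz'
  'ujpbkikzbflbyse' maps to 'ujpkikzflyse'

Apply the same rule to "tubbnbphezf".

tunphezf

The transformation: remove every "b".
Doing the same to "tubbnbphezf": "tunphezf".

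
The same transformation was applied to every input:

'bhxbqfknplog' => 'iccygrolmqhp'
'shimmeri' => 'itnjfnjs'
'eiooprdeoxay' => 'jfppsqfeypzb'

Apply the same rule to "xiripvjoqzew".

What's happening: swap each adjacent pair of characters (1↔2, 3↔4, ...), then shift every letter 1 place forward in the alphabet (wrapping around).
Working it through for "xiripvjoqzew": intermediate "ixirvpojzqwe", final "jyjswqpkarxf".
(Check on "bhxbqfknplog": → "hbbxfqnklpgo" → "iccygrolmqhp" ✓)

jyjswqpkarxf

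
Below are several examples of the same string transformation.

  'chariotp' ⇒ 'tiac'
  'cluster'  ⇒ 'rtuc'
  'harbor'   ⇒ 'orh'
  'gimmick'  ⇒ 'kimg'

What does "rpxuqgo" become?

The transformation: keep every other character starting from the first (positions 1st, 3rd, 5th, ...), then reverse the string.
Doing the same to "rpxuqgo": "oqxr".
(Check on "harbor": → "hro" → "orh" ✓)

oqxr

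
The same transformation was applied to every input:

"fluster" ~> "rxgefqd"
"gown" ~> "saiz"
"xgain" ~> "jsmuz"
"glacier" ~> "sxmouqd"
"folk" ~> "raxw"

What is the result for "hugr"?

Each output is the input with this applied: shift every letter 12 places forward in the alphabet (wrapping around).
So "hugr" becomes "tgsd".

tgsd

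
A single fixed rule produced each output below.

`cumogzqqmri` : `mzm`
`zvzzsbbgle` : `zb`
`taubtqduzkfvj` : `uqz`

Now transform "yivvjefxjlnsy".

Each output is the input with this applied: delete the last 2 characters, then keep one character in every 3, starting at position 3 (positions 3rd, 6th, 9th, ...).
Applying both steps to "yivvjefxjlnsy": "yivvjefxjln", then "vej".

vej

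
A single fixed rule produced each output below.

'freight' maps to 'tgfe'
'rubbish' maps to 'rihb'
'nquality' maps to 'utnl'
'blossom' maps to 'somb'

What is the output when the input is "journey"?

Each output is the input with this applied: keep every other character starting from the first (positions 1st, 3rd, 5th, ...), then sort the characters into reverse alphabetical order.
Doing the same to "journey": "yunj".

yunj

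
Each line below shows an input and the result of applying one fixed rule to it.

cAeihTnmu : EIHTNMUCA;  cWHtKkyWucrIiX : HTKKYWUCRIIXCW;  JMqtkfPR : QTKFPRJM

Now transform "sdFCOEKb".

FCOEKBSD

The pattern: move the first 2 characters to the end (rotate left by 2), then convert every letter to uppercase.
For "sdFCOEKb", step one produces "FCOEKbsd"; step two turns that into "FCOEKBSD".
(Check on "cAeihTnmu": → "eihTnmucA" → "EIHTNMUCA" ✓)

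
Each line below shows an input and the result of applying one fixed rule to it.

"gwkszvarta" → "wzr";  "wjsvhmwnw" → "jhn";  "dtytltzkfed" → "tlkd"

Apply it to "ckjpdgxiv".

What's happening: keep one character in every 3, starting at position 2 (positions 2nd, 5th, 8th, ...).
"ckjpdgxiv" → "kdi".

kdi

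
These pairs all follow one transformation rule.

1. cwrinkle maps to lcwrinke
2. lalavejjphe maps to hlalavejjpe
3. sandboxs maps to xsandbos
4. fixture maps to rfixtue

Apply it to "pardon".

opardn

Each output is the input with this applied: move the last character to the front, then swap the first and last characters.
Starting from "pardon": after the first operation, "npardo"; after the second, "opardn".
(Check on "cwrinkle": → "ecwrinkl" → "lcwrinke" ✓)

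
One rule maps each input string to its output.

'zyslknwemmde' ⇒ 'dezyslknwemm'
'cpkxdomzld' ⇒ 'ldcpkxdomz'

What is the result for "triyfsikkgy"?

What's happening: move the last 2 characters to the front (rotate right by 2).
So "triyfsikkgy" becomes "gytriyfsikk".

gytriyfsikk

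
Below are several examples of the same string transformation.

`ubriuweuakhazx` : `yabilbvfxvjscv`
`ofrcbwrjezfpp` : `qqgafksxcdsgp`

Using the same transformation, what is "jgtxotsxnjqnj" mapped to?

The rule is to reverse the string, then shift every letter 1 place forward in the alphabet (wrapping around).
Applying that to "jgtxotsxnjqnj" gives "korkoytupyuhk".

korkoytupyuhk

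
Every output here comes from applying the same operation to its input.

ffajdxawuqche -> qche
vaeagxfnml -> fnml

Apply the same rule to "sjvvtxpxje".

In each case the input is transformed by: keep only the last 4 characters.
For "sjvvtxpxje" the result is "pxje".

pxje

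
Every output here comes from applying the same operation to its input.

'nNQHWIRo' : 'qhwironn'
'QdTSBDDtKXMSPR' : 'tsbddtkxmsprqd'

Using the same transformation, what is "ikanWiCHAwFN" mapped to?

The pattern: move the first 2 characters to the end (rotate left by 2), then convert every letter to lowercase.
For "ikanWiCHAwFN" the result is "anwichawfnik".

anwichawfnik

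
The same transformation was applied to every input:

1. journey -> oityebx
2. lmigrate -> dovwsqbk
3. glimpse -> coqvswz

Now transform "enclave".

The pattern: shift every letter 10 places forward in the alphabet (wrapping around), then move the last 2 characters to the front (rotate right by 2).
On "enclave": the first step gives "oxmvkfo", and the second then gives "fooxmvk".

fooxmvk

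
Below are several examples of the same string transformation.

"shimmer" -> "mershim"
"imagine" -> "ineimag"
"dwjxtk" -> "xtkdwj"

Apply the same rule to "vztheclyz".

lyzvzthec

The rule is to move the last 3 characters to the front (rotate right by 3).
Doing the same to "vztheclyz": "lyzvzthec".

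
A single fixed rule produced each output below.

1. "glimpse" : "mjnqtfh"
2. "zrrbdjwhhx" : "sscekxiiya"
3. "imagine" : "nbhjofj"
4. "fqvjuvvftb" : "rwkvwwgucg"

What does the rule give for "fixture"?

Looking at the pairs, the operation is to move the first character to the end, then shift every letter 1 place forward in the alphabet (wrapping around).
Starting from "fixture": after the first operation, "ixturef"; after the second, "jyuvsfg".

jyuvsfg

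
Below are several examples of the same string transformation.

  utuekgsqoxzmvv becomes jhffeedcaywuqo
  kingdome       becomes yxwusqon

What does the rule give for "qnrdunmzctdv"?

jfedbaxxwnnm

Each output is the input with this applied: sort the characters into reverse alphabetical order, then shift every letter 10 places forward in the alphabet (wrapping around).
Starting from "qnrdunmzctdv": after the first operation, "zvutrqnnmddc"; after the second, "jfedbaxxwnnm".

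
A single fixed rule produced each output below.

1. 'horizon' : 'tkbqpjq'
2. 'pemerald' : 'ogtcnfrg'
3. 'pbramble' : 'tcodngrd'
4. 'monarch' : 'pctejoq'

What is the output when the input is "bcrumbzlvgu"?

Each output is the input with this applied: shift every letter 2 places forward in the alphabet (wrapping around), then move the first 2 characters to the end (rotate left by 2).
For "bcrumbzlvgu", step one produces "detwodbnxiw"; step two turns that into "twodbnxiwde".
(Check on "monarch": → "oqpctej" → "pctejoq" ✓)

twodbnxiwde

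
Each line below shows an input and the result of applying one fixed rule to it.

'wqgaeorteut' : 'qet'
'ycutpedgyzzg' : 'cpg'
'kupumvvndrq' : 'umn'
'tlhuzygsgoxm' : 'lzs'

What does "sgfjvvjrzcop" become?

Looking at the pairs, the operation is to delete the last 3 characters, then keep one character in every 3, starting at position 2 (positions 2nd, 5th, 8th, ...).
Applying both steps to "sgfjvvjrzcop": "sgfjvvjrz", then "gvr".

gvr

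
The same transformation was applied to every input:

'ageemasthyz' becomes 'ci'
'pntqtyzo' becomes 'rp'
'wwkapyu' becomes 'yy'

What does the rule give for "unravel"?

Looking at the pairs, the operation is to shift every letter 2 places forward in the alphabet (wrapping around), then keep only the first 2 characters.
On "unravel" that produces "wp".

wp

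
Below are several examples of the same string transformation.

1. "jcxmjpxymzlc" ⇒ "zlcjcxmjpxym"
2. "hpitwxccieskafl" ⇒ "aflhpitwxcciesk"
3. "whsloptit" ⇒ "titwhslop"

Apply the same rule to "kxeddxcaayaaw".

aawkxeddxcaay

Each output is the input with this applied: move the last 3 characters to the front (rotate right by 3).
Applying that to "kxeddxcaayaaw" gives "aawkxeddxcaay".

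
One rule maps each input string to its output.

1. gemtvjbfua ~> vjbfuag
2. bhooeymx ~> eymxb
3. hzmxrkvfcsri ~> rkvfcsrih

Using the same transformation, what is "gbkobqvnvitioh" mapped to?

Each output is the input with this applied: move the first character to the end, then delete the first 3 characters.
Applying that to "gbkobqvnvitioh" gives "bqvnvitiohg".

bqvnvitiohg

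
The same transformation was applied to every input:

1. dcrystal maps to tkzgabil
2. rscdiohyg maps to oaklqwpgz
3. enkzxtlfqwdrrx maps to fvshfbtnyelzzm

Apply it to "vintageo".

The rule is to swap the first and last characters, then shift every letter 8 places forward in the alphabet (wrapping around).
On "vintageo": the first step gives "ointagev", and the second then gives "wqvbiomd".
(Check on "rscdiohyg": → "gscdiohyr" → "oaklqwpgz" ✓)

wqvbiomd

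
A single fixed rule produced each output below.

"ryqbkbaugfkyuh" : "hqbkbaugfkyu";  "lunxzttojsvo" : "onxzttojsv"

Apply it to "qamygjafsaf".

fmygjafsa

What's happening: delete the first 2 characters, then move the last character to the front.
"qamygjafsaf" → "mygjafsaf" → "fmygjafsa".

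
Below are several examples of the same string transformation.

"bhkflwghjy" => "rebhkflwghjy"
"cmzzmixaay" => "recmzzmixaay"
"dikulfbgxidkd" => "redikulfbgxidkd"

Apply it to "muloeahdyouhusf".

remuloeahdyouhusf

The rule is to prepend "re".
On "muloeahdyouhusf" that produces "remuloeahdyouhusf".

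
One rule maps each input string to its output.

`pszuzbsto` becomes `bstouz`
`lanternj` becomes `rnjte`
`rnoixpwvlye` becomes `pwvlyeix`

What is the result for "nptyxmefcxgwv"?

The transformation: delete the first 3 characters, then move the first 2 characters to the end (rotate left by 2).
Working it through for "nptyxmefcxgwv": intermediate "yxmefcxgwv", final "mefcxgwvyx".

mefcxgwvyx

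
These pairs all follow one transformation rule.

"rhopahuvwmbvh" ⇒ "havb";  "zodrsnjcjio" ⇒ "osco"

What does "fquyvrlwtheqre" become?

qvwee

In each case the input is transformed by: keep one character in every 3, starting at position 2 (positions 2nd, 5th, 8th, ...).
Applying that to "fquyvrlwtheqre" gives "qvwee".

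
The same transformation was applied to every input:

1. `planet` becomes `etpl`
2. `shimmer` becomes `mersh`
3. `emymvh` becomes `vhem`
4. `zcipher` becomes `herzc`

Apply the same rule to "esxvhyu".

The rule is to move the first 2 characters to the end (rotate left by 2), then delete the first 2 characters.
"esxvhyu" → "xvhyues" → "hyues".

hyues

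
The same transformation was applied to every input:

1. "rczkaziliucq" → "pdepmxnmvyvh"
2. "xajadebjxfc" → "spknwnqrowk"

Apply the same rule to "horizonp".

acubevmb

Rule — move the last 2 characters to the front (rotate right by 2), then shift every letter 13 places forward in the alphabet (wrapping around) — i.e. ROT13.
Starting from "horizonp": after the first operation, "nphorizo"; after the second, "acubevmb".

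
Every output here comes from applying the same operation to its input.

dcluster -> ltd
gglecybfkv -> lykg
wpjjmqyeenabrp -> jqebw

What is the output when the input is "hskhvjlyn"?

kjn

Each output is the input with this applied: move the first 2 characters to the end (rotate left by 2), then keep one character in every 3, starting at position 1 (positions 1st, 4th, 7th, ...).
On "hskhvjlyn": the first step gives "khvjlynhs", and the second then gives "kjn".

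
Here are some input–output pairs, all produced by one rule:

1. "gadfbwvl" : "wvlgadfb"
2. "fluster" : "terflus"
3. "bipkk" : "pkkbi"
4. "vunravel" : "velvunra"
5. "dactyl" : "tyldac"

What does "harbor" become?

borhar

Rule — move the last 3 characters to the front (rotate right by 3).
So "harbor" becomes "borhar".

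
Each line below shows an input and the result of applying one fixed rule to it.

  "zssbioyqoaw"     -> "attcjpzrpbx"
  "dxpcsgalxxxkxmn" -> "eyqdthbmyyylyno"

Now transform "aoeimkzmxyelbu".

Each output is the input with this applied: shift every letter 1 place forward in the alphabet (wrapping around).
On "aoeimkzmxyelbu" that produces "bpfjnlanyzfmcv".

bpfjnlanyzfmcv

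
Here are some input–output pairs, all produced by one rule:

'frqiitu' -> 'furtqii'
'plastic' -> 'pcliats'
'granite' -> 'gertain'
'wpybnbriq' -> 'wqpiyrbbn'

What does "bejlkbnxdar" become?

breajdlxknb

What's happening: take characters alternately from the front and the back (1st, last, 2nd, 2nd-last, ...).
On "bejlkbnxdar" that produces "breajdlxknb".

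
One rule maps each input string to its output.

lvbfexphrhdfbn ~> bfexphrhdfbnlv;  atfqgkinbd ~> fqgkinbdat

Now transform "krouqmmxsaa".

ouqmmxsaakr

Looking at the pairs, the operation is to move the first 2 characters to the end (rotate left by 2).
So "krouqmmxsaa" becomes "ouqmmxsaakr".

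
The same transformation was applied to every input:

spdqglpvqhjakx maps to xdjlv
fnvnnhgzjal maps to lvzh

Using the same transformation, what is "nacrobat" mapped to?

tco

What's happening: take characters alternately from the front and the back (1st, last, 2nd, 2nd-last, ...), then keep one character in every 3, starting at position 2 (positions 2nd, 5th, 8th, ...).
On "nacrobat" that produces "tco".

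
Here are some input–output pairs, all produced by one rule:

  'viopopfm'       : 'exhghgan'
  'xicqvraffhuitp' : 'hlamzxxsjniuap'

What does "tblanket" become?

lwcfsdtl

What's happening: shift every letter 8 places backward in the alphabet (wrapping around), then reverse the string.
Applying that to "tblanket" gives "lwcfsdtl".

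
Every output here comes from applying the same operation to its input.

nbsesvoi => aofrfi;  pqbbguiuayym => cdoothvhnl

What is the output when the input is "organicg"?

betnav

What's happening: shift every letter 13 places forward in the alphabet (wrapping around) — i.e. ROT13, then delete the last 2 characters.
"organicg" → "betnavpt" → "betnav".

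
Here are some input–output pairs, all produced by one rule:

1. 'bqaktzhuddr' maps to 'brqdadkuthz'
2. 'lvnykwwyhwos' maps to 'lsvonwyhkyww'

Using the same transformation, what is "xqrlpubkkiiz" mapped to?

Each output is the input with this applied: take characters alternately from the front and the back (1st, last, 2nd, 2nd-last, ...).
Applying that to "xqrlpubkkiiz" gives "xzqirilkpkub".

xzqirilkpkub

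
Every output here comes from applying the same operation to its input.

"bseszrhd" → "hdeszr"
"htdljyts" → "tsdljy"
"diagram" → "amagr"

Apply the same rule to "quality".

Rule — delete the first 2 characters, then move the last 2 characters to the front (rotate right by 2).
So "quality" becomes "tyali".

tyali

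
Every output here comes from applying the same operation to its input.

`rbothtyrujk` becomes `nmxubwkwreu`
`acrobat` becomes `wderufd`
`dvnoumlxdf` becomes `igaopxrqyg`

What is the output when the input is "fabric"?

fluedi

The transformation: reverse the string, then shift every letter 3 places forward in the alphabet (wrapping around).
"fabric" → "cirbaf" → "fluedi".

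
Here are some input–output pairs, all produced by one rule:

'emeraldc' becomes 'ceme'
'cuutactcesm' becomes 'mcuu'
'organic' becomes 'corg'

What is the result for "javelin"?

njav

The transformation: move the last character to the front, then keep only the first 4 characters.
Starting from "javelin": after the first operation, "njaveli"; after the second, "njav".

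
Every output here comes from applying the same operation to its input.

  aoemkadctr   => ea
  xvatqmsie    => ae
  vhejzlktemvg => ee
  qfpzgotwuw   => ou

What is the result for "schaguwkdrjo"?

uo

Rule — keep one character in every 3, starting at position 3 (positions 3rd, 6th, 9th, ...), then keep only the vowels.
On "schaguwkdrjo": the first step gives "hudo", and the second then gives "uo".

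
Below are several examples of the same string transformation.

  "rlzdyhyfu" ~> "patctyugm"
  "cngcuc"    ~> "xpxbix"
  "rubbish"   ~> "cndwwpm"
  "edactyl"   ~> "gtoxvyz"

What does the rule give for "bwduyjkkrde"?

zymffetpyrw

The rule is to reverse the string, then shift every letter 5 places backward in the alphabet (wrapping around).
For "bwduyjkkrde" the result is "zymffetpyrw".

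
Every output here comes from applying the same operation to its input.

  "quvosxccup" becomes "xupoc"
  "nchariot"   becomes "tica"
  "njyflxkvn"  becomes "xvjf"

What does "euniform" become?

In each case the input is transformed by: keep every other character starting from the second (positions 2nd, 4th, 6th, ...), then sort the characters into reverse alphabetical order.
Applying that to "euniform" gives "uomi".

uomi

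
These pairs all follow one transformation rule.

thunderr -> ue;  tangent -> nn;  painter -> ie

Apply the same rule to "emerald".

el

The pattern: keep one character in every 3, starting at position 3 (positions 3rd, 6th, 9th, ...).
Doing the same to "emerald": "el".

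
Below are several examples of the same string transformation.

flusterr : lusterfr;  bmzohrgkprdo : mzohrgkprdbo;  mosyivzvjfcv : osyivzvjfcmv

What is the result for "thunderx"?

hundertx

Rule — swap the first and last characters, then move the first character to the end.
On "thunderx": the first step gives "xhundert", and the second then gives "hundertx".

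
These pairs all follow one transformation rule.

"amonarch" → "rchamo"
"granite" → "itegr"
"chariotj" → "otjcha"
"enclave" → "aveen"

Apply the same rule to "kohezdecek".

cekkohez

The transformation: move the last 3 characters to the front (rotate right by 3), then delete the last 2 characters.
Applying both steps to "kohezdecek": "cekkohezde", then "cekkohez".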